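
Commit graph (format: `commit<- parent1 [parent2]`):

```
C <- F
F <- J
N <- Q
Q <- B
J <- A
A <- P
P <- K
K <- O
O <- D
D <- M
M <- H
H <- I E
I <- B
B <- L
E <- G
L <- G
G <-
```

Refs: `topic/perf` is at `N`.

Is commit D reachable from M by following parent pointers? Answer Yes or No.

No

Ancestors of M: {B, E, G, H, I, L, M}.
D is not in that set, so it is not an ancestor of M.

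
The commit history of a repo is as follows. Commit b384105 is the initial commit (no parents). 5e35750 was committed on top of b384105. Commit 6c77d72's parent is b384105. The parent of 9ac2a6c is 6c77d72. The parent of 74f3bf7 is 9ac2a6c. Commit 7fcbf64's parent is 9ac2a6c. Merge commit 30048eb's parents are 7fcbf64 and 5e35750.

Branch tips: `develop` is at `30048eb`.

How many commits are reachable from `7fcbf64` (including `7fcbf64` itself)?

4

Walking parent pointers from 7fcbf64: reachable set = {6c77d72, 7fcbf64, 9ac2a6c, b384105}.
That is 4 commits.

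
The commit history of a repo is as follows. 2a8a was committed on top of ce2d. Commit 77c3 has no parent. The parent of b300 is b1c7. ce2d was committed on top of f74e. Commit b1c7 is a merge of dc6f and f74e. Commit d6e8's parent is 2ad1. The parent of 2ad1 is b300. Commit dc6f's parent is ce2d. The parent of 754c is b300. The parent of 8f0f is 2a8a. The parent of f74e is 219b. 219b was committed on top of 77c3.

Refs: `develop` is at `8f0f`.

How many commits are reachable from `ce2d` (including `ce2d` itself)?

Walking parent pointers from ce2d: reachable set = {219b, 77c3, ce2d, f74e}.
That is 4 commits.

4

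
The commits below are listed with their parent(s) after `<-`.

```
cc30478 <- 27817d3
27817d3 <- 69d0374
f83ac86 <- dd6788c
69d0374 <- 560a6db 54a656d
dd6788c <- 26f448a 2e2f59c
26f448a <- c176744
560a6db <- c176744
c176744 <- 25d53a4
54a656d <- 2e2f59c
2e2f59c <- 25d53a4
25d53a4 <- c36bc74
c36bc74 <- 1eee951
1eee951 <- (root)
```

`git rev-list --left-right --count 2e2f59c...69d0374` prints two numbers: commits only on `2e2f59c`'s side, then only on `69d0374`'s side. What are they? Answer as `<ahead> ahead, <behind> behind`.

0 ahead, 4 behind

Reachable from 2e2f59c: {1eee951, 25d53a4, 2e2f59c, c36bc74}.
Reachable from 69d0374: {1eee951, 25d53a4, 2e2f59c, 54a656d, 560a6db, 69d0374, c176744, c36bc74}.
Only in 2e2f59c's history (ahead): {} — 0.
Only in 69d0374's history (behind): {54a656d, 560a6db, 69d0374, c176744} — 4.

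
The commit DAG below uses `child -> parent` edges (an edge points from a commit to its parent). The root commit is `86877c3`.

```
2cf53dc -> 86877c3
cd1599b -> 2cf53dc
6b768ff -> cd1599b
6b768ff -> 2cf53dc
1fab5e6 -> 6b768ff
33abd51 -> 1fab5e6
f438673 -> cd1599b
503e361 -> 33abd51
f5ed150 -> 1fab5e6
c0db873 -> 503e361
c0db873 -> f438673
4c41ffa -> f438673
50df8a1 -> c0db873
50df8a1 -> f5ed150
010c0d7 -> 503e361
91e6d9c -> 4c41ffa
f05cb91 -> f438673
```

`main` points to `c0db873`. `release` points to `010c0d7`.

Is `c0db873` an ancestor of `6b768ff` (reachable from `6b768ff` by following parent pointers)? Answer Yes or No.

No

Ancestors of 6b768ff: {2cf53dc, 6b768ff, 86877c3, cd1599b}.
c0db873 is not in that set, so it is not an ancestor of 6b768ff.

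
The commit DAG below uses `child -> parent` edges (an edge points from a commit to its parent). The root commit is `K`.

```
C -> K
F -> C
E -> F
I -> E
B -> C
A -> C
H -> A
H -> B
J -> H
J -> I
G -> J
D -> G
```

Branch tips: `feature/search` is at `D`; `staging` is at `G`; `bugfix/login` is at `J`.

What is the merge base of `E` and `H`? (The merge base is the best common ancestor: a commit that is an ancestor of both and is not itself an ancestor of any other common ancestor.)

Ancestors of E: {C, E, F, K}.
Ancestors of H: {A, B, C, H, K}.
Common ancestors: {C, K}.
Among these, C is not an ancestor of any other common ancestor — it is the merge base.

C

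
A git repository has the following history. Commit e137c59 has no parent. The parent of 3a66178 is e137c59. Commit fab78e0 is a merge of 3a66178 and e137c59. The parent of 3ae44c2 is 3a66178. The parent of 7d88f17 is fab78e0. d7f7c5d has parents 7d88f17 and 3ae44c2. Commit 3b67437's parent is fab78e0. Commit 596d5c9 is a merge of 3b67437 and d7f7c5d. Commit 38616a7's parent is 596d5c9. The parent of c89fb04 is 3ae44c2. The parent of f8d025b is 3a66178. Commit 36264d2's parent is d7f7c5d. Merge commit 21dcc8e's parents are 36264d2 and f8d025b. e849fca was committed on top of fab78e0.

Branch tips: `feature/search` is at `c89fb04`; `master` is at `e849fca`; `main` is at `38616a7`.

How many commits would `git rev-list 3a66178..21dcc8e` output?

Reachable from 21dcc8e: {21dcc8e, 36264d2, 3a66178, 3ae44c2, 7d88f17, d7f7c5d, e137c59, f8d025b, fab78e0}.
Reachable from 3a66178: {3a66178, e137c59}.
In 21dcc8e's history but not 3a66178's: {21dcc8e, 36264d2, 3ae44c2, 7d88f17, d7f7c5d, f8d025b, fab78e0} — 7 commits.

7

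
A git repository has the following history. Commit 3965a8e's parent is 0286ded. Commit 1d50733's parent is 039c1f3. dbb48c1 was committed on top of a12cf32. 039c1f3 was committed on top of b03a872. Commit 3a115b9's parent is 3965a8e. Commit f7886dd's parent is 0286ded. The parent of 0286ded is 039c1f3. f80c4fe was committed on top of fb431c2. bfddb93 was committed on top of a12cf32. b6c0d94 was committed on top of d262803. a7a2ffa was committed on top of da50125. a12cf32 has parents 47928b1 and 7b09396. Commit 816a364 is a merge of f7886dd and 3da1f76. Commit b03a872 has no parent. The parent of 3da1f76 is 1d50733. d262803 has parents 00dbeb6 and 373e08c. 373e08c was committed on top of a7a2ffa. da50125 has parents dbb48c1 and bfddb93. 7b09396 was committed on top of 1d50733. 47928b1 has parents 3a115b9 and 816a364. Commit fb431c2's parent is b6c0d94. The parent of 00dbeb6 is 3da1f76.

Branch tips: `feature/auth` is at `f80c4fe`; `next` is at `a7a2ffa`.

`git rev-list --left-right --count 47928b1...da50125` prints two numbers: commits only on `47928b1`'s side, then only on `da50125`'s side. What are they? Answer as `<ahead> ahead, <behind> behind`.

0 ahead, 5 behind

Reachable from 47928b1: {0286ded, 039c1f3, 1d50733, 3965a8e, 3a115b9, 3da1f76, 47928b1, 816a364, b03a872, f7886dd}.
Reachable from da50125: {0286ded, 039c1f3, 1d50733, 3965a8e, 3a115b9, 3da1f76, 47928b1, 7b09396, 816a364, a12cf32, b03a872, bfddb93, da50125, dbb48c1, f7886dd}.
Only in 47928b1's history (ahead): {} — 0.
Only in da50125's history (behind): {7b09396, a12cf32, bfddb93, da50125, dbb48c1} — 5.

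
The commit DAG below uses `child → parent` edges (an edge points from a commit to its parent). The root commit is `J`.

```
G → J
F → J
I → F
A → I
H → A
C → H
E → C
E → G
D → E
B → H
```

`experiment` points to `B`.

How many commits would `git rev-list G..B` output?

5

Reachable from B: {A, B, F, H, I, J}.
Reachable from G: {G, J}.
In B's history but not G's: {A, B, F, H, I} — 5 commits.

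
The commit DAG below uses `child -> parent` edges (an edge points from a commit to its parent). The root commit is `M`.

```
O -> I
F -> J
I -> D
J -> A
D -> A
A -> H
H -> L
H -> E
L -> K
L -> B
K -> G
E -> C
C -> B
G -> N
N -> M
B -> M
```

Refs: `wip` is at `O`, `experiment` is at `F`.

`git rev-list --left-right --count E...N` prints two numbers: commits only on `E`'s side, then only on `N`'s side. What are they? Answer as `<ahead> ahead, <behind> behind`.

3 ahead, 1 behind

Reachable from E: {B, C, E, M}.
Reachable from N: {M, N}.
Only in E's history (ahead): {B, C, E} — 3.
Only in N's history (behind): {N} — 1.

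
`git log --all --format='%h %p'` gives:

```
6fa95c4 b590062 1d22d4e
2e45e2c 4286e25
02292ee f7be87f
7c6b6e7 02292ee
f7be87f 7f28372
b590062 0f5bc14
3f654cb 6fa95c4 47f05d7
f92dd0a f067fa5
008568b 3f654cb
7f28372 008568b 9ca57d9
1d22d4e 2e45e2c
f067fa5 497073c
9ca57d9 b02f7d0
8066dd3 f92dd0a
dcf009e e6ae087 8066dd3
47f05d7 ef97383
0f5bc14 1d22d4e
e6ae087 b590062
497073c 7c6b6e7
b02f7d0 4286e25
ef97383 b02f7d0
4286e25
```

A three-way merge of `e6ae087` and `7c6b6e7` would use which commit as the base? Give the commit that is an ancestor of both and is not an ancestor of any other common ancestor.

b590062

Ancestors of e6ae087: {0f5bc14, 1d22d4e, 2e45e2c, 4286e25, b590062, e6ae087}.
Ancestors of 7c6b6e7: {008568b, 02292ee, 0f5bc14, 1d22d4e, 2e45e2c, 3f654cb, 4286e25, 47f05d7, 6fa95c4, 7c6b6e7, 7f28372, 9ca57d9, b02f7d0, b590062, ef97383, f7be87f}.
Common ancestors: {0f5bc14, 1d22d4e, 2e45e2c, 4286e25, b590062}.
Among these, b590062 is not an ancestor of any other common ancestor — it is the merge base.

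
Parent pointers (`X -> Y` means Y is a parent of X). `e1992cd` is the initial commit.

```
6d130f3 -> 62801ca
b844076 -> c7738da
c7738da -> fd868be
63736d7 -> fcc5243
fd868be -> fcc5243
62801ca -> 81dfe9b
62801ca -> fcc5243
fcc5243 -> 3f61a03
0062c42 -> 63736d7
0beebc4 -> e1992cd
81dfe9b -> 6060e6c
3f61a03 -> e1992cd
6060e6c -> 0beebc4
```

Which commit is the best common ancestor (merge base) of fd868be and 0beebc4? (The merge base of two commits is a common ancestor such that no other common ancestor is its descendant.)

e1992cd

Ancestors of fd868be: {3f61a03, e1992cd, fcc5243, fd868be}.
Ancestors of 0beebc4: {0beebc4, e1992cd}.
Common ancestors: {e1992cd}.
The only common ancestor is e1992cd, so it is the merge base.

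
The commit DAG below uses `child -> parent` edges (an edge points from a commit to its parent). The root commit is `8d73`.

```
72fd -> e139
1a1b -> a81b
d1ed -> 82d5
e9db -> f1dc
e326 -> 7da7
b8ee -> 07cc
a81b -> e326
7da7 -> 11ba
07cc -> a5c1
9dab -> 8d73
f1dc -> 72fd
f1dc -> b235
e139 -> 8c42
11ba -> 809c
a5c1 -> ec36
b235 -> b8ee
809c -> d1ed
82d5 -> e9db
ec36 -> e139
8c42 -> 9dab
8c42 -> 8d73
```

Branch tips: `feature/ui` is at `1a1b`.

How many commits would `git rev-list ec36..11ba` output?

Reachable from 11ba: {07cc, 11ba, 72fd, 809c, 82d5, 8c42, 8d73, 9dab, a5c1, b235, b8ee, d1ed, e139, e9db, ec36, f1dc}.
Reachable from ec36: {8c42, 8d73, 9dab, e139, ec36}.
In 11ba's history but not ec36's: {07cc, 11ba, 72fd, 809c, 82d5, a5c1, b235, b8ee, d1ed, e9db, f1dc} — 11 commits.

11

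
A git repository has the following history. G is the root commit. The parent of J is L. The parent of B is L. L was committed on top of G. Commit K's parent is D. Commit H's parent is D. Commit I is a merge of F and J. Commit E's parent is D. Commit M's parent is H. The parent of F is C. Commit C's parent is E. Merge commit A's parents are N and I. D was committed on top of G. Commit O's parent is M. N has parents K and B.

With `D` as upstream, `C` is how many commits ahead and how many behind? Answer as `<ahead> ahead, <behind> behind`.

2 ahead, 0 behind

Reachable from C: {C, D, E, G}.
Reachable from D: {D, G}.
Only in C's history (ahead): {C, E} — 2.
Only in D's history (behind): {} — 0.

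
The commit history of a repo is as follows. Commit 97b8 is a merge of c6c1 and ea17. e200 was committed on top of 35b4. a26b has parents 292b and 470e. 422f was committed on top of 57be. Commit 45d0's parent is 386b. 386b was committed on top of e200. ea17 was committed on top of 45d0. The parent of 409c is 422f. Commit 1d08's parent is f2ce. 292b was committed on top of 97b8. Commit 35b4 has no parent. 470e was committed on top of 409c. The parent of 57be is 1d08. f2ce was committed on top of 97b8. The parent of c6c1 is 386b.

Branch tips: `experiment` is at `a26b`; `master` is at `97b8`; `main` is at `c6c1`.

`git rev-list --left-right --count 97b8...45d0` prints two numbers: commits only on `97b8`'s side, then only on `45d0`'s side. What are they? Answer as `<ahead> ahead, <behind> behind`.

3 ahead, 0 behind

Reachable from 97b8: {35b4, 386b, 45d0, 97b8, c6c1, e200, ea17}.
Reachable from 45d0: {35b4, 386b, 45d0, e200}.
Only in 97b8's history (ahead): {97b8, c6c1, ea17} — 3.
Only in 45d0's history (behind): {} — 0.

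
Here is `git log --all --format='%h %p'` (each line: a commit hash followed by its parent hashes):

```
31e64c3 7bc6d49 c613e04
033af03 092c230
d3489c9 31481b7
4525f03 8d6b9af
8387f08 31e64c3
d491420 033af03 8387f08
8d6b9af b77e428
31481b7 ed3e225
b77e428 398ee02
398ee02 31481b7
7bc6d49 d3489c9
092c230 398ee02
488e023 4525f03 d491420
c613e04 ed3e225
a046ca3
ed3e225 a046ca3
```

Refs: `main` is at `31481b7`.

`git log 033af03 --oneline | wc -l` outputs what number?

6

Walking parent pointers from 033af03: reachable set = {033af03, 092c230, 31481b7, 398ee02, a046ca3, ed3e225}.
That is 6 commits.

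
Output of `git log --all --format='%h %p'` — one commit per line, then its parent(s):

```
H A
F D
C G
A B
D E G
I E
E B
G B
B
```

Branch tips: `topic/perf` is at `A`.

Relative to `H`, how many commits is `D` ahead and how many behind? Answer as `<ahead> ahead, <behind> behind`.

Reachable from D: {B, D, E, G}.
Reachable from H: {A, B, H}.
Only in D's history (ahead): {D, E, G} — 3.
Only in H's history (behind): {A, H} — 2.

3 ahead, 2 behind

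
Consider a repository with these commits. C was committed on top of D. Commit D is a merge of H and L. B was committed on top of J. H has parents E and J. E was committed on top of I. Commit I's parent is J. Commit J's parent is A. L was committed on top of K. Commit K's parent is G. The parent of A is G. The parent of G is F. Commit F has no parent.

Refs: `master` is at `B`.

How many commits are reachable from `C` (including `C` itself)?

Walking parent pointers from C: reachable set = {A, C, D, E, F, G, H, I, J, K, L}.
That is 11 commits.

11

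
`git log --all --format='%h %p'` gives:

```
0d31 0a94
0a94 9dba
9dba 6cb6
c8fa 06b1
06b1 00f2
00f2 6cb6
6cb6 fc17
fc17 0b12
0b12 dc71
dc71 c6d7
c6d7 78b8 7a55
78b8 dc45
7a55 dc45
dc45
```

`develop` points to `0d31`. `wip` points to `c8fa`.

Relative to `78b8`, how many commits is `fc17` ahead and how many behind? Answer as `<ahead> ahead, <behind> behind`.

Reachable from fc17: {0b12, 78b8, 7a55, c6d7, dc45, dc71, fc17}.
Reachable from 78b8: {78b8, dc45}.
Only in fc17's history (ahead): {0b12, 7a55, c6d7, dc71, fc17} — 5.
Only in 78b8's history (behind): {} — 0.

5 ahead, 0 behind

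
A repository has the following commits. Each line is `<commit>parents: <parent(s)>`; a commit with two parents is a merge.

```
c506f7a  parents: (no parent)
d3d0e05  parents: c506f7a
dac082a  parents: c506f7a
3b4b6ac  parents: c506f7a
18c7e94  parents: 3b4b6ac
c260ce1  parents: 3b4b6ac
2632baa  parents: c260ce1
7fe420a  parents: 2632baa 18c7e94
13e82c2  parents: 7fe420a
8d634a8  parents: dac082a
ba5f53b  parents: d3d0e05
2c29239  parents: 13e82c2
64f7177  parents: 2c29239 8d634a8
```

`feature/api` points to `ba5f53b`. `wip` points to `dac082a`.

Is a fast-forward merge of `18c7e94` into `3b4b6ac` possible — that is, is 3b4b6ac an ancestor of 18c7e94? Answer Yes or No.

Yes

A fast-forward from 3b4b6ac to 18c7e94 is possible iff 3b4b6ac is an ancestor of 18c7e94.
Ancestors of 18c7e94: {18c7e94, 3b4b6ac, c506f7a}.
3b4b6ac is among them, so fast-forward is possible.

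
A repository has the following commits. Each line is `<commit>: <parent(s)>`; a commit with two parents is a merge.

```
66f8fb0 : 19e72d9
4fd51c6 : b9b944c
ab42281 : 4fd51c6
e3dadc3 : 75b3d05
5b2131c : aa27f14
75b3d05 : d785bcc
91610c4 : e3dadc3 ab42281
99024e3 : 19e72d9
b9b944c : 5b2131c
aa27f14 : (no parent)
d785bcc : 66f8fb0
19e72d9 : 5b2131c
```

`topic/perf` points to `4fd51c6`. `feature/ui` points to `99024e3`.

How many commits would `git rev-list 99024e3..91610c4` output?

8

Reachable from 91610c4: {19e72d9, 4fd51c6, 5b2131c, 66f8fb0, 75b3d05, 91610c4, aa27f14, ab42281, b9b944c, d785bcc, e3dadc3}.
Reachable from 99024e3: {19e72d9, 5b2131c, 99024e3, aa27f14}.
In 91610c4's history but not 99024e3's: {4fd51c6, 66f8fb0, 75b3d05, 91610c4, ab42281, b9b944c, d785bcc, e3dadc3} — 8 commits.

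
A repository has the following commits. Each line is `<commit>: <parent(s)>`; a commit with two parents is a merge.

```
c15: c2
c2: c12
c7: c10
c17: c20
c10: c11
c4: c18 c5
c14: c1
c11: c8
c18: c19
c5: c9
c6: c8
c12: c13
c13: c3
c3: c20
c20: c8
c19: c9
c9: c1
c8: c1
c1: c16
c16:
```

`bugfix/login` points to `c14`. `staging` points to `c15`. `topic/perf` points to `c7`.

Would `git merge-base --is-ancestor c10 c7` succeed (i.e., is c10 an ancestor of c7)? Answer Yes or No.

Ancestors of c7 (commits reachable by following parents): {c1, c10, c11, c16, c7, c8}.
c10 is in that set, so it is an ancestor of c7.

Yes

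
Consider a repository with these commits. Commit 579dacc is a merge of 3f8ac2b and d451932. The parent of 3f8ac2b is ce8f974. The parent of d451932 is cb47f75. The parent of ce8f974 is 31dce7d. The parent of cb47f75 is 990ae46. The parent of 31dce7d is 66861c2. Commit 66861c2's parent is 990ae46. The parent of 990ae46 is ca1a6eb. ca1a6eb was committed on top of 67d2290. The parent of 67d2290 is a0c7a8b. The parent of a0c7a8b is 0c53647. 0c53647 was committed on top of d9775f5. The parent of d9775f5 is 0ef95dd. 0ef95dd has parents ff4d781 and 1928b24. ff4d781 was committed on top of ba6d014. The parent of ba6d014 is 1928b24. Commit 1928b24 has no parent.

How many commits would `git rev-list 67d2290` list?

Walking parent pointers from 67d2290: reachable set = {0c53647, 0ef95dd, 1928b24, 67d2290, a0c7a8b, ba6d014, d9775f5, ff4d781}.
That is 8 commits.

8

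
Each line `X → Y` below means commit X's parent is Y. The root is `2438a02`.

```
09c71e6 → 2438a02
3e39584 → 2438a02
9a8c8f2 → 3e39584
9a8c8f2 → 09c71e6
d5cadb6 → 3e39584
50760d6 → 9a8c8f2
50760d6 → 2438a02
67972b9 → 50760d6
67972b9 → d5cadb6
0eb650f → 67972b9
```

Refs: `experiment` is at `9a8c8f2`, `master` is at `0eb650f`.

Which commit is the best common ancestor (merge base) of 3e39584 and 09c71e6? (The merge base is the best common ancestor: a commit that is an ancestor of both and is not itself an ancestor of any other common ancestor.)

2438a02

Ancestors of 3e39584: {2438a02, 3e39584}.
Ancestors of 09c71e6: {09c71e6, 2438a02}.
Common ancestors: {2438a02}.
The only common ancestor is 2438a02, so it is the merge base.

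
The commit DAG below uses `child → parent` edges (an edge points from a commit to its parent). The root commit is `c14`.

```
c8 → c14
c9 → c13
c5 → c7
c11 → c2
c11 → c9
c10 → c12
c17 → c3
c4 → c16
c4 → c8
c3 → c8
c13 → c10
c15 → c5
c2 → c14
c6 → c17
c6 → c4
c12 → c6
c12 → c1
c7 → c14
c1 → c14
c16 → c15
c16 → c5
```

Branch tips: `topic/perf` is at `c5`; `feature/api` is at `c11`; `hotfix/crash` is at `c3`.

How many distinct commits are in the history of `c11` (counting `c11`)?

Walking parent pointers from c11: reachable set = {c1, c10, c11, c12, c13, c14, c15, c16, c17, c2, c3, c4, c5, c6, c7, c8, c9}.
That is 17 commits.

17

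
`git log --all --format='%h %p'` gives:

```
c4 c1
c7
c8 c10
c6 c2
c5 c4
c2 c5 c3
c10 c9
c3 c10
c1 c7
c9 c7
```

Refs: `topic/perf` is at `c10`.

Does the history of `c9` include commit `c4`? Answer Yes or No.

No

Ancestors of c9: {c7, c9}.
c4 is not in that set, so it is not an ancestor of c9.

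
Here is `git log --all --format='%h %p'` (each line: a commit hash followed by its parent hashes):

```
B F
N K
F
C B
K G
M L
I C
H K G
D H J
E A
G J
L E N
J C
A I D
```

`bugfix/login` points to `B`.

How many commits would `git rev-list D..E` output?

3

Reachable from E: {A, B, C, D, E, F, G, H, I, J, K}.
Reachable from D: {B, C, D, F, G, H, J, K}.
In E's history but not D's: {A, E, I} — 3 commits.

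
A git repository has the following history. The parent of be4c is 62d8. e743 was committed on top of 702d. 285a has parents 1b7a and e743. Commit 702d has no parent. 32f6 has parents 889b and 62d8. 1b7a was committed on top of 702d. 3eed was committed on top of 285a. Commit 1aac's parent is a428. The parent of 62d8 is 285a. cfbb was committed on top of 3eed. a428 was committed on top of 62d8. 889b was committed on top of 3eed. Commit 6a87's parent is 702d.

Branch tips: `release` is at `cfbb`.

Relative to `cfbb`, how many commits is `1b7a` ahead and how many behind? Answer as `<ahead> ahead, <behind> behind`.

0 ahead, 4 behind

Reachable from 1b7a: {1b7a, 702d}.
Reachable from cfbb: {1b7a, 285a, 3eed, 702d, cfbb, e743}.
Only in 1b7a's history (ahead): {} — 0.
Only in cfbb's history (behind): {285a, 3eed, cfbb, e743} — 4.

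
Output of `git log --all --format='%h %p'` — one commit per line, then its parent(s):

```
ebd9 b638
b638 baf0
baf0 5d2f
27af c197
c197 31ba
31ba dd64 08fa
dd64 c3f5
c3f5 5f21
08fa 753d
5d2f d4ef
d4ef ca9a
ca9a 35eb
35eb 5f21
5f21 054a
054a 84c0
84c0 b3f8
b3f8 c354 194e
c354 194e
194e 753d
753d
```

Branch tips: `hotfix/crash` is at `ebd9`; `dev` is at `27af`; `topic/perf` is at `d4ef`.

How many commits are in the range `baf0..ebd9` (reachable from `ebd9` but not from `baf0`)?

2

Reachable from ebd9: {054a, 194e, 35eb, 5d2f, 5f21, 753d, 84c0, b3f8, b638, baf0, c354, ca9a, d4ef, ebd9}.
Reachable from baf0: {054a, 194e, 35eb, 5d2f, 5f21, 753d, 84c0, b3f8, baf0, c354, ca9a, d4ef}.
In ebd9's history but not baf0's: {b638, ebd9} — 2 commits.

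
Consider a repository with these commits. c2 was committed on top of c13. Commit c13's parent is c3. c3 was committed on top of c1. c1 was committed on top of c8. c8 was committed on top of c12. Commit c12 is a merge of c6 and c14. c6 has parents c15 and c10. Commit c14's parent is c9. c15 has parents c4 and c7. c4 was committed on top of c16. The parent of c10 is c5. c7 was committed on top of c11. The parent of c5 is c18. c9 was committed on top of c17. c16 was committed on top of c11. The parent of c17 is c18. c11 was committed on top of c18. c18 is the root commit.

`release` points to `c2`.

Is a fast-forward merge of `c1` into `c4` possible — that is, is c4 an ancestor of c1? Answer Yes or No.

A fast-forward from c4 to c1 is possible iff c4 is an ancestor of c1.
Ancestors of c1: {c1, c10, c11, c12, c14, c15, c16, c17, c18, c4, c5, c6, c7, c8, c9}.
c4 is among them, so fast-forward is possible.

Yes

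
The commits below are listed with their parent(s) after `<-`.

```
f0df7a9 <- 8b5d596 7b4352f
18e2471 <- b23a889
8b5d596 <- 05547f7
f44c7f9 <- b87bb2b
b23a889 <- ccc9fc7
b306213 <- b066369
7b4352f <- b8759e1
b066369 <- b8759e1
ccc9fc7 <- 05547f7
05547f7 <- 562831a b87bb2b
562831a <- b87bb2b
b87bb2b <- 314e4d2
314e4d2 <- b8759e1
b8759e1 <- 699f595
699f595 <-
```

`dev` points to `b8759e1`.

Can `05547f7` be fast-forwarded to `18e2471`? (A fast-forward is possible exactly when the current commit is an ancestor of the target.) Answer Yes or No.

Yes

A fast-forward from 05547f7 to 18e2471 is possible iff 05547f7 is an ancestor of 18e2471.
Ancestors of 18e2471: {05547f7, 18e2471, 314e4d2, 562831a, 699f595, b23a889, b8759e1, b87bb2b, ccc9fc7}.
05547f7 is among them, so fast-forward is possible.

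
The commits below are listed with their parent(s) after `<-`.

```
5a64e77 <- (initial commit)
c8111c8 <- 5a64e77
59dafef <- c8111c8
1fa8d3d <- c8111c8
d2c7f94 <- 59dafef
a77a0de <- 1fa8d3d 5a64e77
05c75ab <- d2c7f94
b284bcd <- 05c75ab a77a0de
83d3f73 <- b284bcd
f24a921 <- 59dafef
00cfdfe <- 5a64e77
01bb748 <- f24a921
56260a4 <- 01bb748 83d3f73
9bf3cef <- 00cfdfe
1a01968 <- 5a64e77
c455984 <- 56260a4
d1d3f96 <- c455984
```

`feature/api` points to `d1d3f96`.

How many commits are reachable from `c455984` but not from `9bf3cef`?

12

Reachable from c455984: {01bb748, 05c75ab, 1fa8d3d, 56260a4, 59dafef, 5a64e77, 83d3f73, a77a0de, b284bcd, c455984, c8111c8, d2c7f94, f24a921}.
Reachable from 9bf3cef: {00cfdfe, 5a64e77, 9bf3cef}.
In c455984's history but not 9bf3cef's: {01bb748, 05c75ab, 1fa8d3d, 56260a4, 59dafef, 83d3f73, a77a0de, b284bcd, c455984, c8111c8, d2c7f94, f24a921} — 12 commits.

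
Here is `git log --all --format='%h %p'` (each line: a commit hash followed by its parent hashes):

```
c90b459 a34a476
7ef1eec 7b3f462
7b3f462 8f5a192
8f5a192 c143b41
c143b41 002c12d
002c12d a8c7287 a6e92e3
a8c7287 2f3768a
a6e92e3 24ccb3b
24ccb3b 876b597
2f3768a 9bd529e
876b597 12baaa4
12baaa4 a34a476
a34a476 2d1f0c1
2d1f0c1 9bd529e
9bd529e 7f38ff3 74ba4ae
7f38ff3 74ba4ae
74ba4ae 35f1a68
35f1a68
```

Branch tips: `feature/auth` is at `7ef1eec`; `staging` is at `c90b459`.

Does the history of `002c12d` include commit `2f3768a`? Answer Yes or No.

Yes

Ancestors of 002c12d (commits reachable by following parents): {002c12d, 12baaa4, 24ccb3b, 2d1f0c1, 2f3768a, 35f1a68, 74ba4ae, 7f38ff3, 876b597, 9bd529e, a34a476, a6e92e3, a8c7287}.
2f3768a is in that set, so it is an ancestor of 002c12d.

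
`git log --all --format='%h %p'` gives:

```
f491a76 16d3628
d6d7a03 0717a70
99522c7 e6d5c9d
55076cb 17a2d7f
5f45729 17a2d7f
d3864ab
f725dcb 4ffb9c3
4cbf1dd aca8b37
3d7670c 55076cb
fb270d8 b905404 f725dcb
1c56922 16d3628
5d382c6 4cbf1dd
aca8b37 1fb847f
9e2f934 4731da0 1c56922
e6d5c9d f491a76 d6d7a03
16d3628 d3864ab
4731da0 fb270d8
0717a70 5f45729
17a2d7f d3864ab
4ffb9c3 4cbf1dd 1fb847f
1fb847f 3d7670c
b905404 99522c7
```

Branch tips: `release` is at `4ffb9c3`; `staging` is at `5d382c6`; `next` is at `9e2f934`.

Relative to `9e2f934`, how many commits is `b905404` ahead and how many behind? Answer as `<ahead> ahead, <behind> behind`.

Reachable from b905404: {0717a70, 16d3628, 17a2d7f, 5f45729, 99522c7, b905404, d3864ab, d6d7a03, e6d5c9d, f491a76}.
Reachable from 9e2f934: {0717a70, 16d3628, 17a2d7f, 1c56922, 1fb847f, 3d7670c, 4731da0, 4cbf1dd, 4ffb9c3, 55076cb, 5f45729, 99522c7, 9e2f934, aca8b37, b905404, d3864ab, d6d7a03, e6d5c9d, f491a76, f725dcb, fb270d8}.
Only in b905404's history (ahead): {} — 0.
Only in 9e2f934's history (behind): {1c56922, 1fb847f, 3d7670c, 4731da0, 4cbf1dd, 4ffb9c3, 55076cb, 9e2f934, aca8b37, f725dcb, fb270d8} — 11.

0 ahead, 11 behind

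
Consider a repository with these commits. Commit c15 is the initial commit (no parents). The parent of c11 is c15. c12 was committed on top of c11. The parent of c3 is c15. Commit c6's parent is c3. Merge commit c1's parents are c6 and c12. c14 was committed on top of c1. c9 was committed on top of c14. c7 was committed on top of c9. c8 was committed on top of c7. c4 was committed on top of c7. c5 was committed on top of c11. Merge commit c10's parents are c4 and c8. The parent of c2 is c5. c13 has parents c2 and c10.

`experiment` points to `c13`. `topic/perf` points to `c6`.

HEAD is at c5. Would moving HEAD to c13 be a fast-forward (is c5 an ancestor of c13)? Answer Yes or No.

A fast-forward from c5 to c13 is possible iff c5 is an ancestor of c13.
Ancestors of c13: {c1, c10, c11, c12, c13, c14, c15, c2, c3, c4, c5, c6, c7, c8, c9}.
c5 is among them, so fast-forward is possible.

Yes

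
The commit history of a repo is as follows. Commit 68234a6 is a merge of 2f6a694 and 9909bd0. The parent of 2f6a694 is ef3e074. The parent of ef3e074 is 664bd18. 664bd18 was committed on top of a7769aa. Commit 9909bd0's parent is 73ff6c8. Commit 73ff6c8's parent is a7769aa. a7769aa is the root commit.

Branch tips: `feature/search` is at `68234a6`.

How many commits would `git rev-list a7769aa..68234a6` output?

Reachable from 68234a6: {2f6a694, 664bd18, 68234a6, 73ff6c8, 9909bd0, a7769aa, ef3e074}.
Reachable from a7769aa: {a7769aa}.
In 68234a6's history but not a7769aa's: {2f6a694, 664bd18, 68234a6, 73ff6c8, 9909bd0, ef3e074} — 6 commits.

6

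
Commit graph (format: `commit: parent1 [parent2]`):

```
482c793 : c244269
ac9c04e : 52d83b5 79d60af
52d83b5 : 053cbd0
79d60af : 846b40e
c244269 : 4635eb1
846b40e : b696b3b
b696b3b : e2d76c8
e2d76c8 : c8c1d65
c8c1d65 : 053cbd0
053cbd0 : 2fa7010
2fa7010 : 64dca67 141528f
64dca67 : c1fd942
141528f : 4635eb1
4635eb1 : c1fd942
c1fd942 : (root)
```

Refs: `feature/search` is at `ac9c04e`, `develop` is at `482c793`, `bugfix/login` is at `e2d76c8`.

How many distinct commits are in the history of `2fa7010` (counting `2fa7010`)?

5

Walking parent pointers from 2fa7010: reachable set = {141528f, 2fa7010, 4635eb1, 64dca67, c1fd942}.
That is 5 commits.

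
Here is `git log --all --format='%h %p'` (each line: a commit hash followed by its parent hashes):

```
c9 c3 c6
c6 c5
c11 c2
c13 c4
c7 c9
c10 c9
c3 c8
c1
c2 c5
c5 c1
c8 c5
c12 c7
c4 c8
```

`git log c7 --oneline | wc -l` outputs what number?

Walking parent pointers from c7: reachable set = {c1, c3, c5, c6, c7, c8, c9}.
That is 7 commits.

7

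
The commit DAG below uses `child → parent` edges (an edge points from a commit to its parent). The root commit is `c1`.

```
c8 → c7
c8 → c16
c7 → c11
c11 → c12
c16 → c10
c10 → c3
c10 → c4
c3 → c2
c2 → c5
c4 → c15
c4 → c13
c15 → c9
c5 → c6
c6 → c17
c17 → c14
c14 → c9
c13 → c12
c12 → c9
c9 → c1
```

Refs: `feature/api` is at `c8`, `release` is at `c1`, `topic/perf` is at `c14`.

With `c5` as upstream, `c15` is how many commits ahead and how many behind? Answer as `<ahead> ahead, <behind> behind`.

Reachable from c15: {c1, c15, c9}.
Reachable from c5: {c1, c14, c17, c5, c6, c9}.
Only in c15's history (ahead): {c15} — 1.
Only in c5's history (behind): {c14, c17, c5, c6} — 4.

1 ahead, 4 behind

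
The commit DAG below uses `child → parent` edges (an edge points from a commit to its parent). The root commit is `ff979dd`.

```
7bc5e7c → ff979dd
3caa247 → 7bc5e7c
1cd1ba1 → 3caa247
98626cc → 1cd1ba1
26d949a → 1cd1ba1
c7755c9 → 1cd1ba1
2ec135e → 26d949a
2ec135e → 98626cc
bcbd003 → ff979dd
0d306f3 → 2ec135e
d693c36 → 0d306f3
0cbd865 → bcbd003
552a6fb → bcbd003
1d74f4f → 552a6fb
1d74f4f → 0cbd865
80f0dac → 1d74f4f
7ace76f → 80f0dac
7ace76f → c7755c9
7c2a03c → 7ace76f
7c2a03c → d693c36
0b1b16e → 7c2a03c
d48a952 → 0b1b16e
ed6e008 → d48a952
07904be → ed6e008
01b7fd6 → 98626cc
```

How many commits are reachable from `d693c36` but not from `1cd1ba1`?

Reachable from d693c36: {0d306f3, 1cd1ba1, 26d949a, 2ec135e, 3caa247, 7bc5e7c, 98626cc, d693c36, ff979dd}.
Reachable from 1cd1ba1: {1cd1ba1, 3caa247, 7bc5e7c, ff979dd}.
In d693c36's history but not 1cd1ba1's: {0d306f3, 26d949a, 2ec135e, 98626cc, d693c36} — 5 commits.

5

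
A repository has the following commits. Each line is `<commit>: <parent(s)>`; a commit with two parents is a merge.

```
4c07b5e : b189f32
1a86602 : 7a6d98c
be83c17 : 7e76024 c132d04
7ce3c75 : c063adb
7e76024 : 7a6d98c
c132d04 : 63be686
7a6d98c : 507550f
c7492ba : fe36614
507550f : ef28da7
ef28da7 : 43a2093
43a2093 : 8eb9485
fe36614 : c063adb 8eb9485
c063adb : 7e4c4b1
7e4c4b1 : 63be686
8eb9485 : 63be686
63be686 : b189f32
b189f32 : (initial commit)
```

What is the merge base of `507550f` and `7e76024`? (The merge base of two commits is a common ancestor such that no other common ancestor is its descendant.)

507550f

Ancestors of 507550f: {43a2093, 507550f, 63be686, 8eb9485, b189f32, ef28da7}.
Ancestors of 7e76024: {43a2093, 507550f, 63be686, 7a6d98c, 7e76024, 8eb9485, b189f32, ef28da7}.
Common ancestors: {43a2093, 507550f, 63be686, 8eb9485, b189f32, ef28da7}.
Among these, 507550f is not an ancestor of any other common ancestor — it is the merge base.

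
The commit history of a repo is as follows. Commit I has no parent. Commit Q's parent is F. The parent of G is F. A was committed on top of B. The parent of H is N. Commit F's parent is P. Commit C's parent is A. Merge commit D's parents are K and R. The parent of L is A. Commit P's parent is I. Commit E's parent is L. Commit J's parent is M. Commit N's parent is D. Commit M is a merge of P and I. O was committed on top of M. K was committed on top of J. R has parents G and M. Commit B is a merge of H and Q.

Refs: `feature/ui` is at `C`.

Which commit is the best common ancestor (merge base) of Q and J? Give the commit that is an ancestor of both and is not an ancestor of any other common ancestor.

P

Ancestors of Q: {F, I, P, Q}.
Ancestors of J: {I, J, M, P}.
Common ancestors: {I, P}.
Among these, P is not an ancestor of any other common ancestor — it is the merge base.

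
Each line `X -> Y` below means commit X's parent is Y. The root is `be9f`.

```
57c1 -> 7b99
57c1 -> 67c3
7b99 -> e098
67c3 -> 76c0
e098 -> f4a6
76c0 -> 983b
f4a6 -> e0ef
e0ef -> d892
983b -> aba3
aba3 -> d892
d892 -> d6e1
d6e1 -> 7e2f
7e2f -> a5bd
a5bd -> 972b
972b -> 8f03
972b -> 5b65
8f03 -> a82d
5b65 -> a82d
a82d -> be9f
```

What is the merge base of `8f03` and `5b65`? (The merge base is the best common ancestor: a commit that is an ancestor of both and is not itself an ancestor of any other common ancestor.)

a82d

Ancestors of 8f03: {8f03, a82d, be9f}.
Ancestors of 5b65: {5b65, a82d, be9f}.
Common ancestors: {a82d, be9f}.
Among these, a82d is not an ancestor of any other common ancestor — it is the merge base.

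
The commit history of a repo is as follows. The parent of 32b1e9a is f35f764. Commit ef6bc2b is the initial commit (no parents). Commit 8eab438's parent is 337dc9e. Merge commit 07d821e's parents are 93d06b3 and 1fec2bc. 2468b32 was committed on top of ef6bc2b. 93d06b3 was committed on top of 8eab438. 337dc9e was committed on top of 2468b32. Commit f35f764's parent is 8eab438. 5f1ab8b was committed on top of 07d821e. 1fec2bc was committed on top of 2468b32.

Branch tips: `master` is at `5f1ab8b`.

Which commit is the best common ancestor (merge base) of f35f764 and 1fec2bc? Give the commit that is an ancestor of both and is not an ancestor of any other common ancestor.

Ancestors of f35f764: {2468b32, 337dc9e, 8eab438, ef6bc2b, f35f764}.
Ancestors of 1fec2bc: {1fec2bc, 2468b32, ef6bc2b}.
Common ancestors: {2468b32, ef6bc2b}.
Among these, 2468b32 is not an ancestor of any other common ancestor — it is the merge base.

2468b32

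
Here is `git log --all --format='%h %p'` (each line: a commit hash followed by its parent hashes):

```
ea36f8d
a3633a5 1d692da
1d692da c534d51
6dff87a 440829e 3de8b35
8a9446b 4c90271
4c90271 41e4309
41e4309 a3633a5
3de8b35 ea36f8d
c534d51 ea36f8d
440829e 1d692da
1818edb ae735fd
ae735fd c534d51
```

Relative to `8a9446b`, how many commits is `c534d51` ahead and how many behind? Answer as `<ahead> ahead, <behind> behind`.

0 ahead, 5 behind

Reachable from c534d51: {c534d51, ea36f8d}.
Reachable from 8a9446b: {1d692da, 41e4309, 4c90271, 8a9446b, a3633a5, c534d51, ea36f8d}.
Only in c534d51's history (ahead): {} — 0.
Only in 8a9446b's history (behind): {1d692da, 41e4309, 4c90271, 8a9446b, a3633a5} — 5.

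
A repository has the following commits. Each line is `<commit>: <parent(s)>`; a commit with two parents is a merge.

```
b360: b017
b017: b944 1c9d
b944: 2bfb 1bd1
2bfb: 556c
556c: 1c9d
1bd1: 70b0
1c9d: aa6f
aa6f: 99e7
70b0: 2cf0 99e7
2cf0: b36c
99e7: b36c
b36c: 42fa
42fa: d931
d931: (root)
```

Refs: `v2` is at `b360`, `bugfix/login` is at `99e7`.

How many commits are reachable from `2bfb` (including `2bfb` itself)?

8

Walking parent pointers from 2bfb: reachable set = {1c9d, 2bfb, 42fa, 556c, 99e7, aa6f, b36c, d931}.
That is 8 commits.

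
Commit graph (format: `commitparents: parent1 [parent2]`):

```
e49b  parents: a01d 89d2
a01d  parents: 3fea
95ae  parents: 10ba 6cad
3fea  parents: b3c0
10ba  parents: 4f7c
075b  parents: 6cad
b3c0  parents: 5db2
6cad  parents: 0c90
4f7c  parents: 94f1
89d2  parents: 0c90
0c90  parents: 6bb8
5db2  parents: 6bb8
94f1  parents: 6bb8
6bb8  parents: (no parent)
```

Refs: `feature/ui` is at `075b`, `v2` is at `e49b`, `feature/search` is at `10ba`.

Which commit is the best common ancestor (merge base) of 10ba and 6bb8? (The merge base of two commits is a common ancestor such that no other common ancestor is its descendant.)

6bb8

Ancestors of 10ba: {10ba, 4f7c, 6bb8, 94f1}.
Ancestors of 6bb8: {6bb8}.
Common ancestors: {6bb8}.
The only common ancestor is 6bb8, so it is the merge base.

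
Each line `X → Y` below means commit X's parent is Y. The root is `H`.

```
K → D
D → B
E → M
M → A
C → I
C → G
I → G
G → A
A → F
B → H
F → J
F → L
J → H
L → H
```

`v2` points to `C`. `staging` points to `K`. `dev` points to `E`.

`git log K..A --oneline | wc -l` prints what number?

4

Reachable from A: {A, F, H, J, L}.
Reachable from K: {B, D, H, K}.
In A's history but not K's: {A, F, J, L} — 4 commits.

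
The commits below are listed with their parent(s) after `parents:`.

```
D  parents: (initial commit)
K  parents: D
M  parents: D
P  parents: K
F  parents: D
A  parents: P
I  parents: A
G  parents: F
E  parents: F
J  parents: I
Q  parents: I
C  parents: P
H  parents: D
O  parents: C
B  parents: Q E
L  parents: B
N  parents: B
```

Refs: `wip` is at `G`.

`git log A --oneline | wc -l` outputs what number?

Walking parent pointers from A: reachable set = {A, D, K, P}.
That is 4 commits.

4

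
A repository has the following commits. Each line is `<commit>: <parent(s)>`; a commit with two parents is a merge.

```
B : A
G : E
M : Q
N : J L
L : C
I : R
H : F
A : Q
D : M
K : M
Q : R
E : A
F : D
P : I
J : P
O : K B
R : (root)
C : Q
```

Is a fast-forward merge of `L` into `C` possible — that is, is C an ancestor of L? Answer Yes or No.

Yes

A fast-forward from C to L is possible iff C is an ancestor of L.
Ancestors of L: {C, L, Q, R}.
C is among them, so fast-forward is possible.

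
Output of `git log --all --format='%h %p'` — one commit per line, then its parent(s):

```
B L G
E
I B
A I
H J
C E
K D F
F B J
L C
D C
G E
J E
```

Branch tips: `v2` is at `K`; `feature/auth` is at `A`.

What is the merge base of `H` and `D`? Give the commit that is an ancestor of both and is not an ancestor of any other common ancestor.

Ancestors of H: {E, H, J}.
Ancestors of D: {C, D, E}.
Common ancestors: {E}.
The only common ancestor is E, so it is the merge base.

E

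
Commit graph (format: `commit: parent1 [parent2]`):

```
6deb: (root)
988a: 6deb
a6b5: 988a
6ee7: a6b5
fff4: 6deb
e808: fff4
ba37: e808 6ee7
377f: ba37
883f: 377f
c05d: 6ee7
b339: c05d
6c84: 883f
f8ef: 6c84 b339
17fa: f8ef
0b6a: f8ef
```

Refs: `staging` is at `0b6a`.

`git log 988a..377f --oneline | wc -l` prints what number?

Reachable from 377f: {377f, 6deb, 6ee7, 988a, a6b5, ba37, e808, fff4}.
Reachable from 988a: {6deb, 988a}.
In 377f's history but not 988a's: {377f, 6ee7, a6b5, ba37, e808, fff4} — 6 commits.

6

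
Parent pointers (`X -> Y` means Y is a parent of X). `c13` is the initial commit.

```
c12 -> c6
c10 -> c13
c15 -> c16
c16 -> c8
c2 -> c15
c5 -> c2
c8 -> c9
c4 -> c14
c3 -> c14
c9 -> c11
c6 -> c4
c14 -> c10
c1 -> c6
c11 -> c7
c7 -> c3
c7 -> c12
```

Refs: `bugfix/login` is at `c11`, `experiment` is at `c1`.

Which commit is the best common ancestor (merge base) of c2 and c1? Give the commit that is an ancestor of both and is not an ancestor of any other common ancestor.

Ancestors of c2: {c10, c11, c12, c13, c14, c15, c16, c2, c3, c4, c6, c7, c8, c9}.
Ancestors of c1: {c1, c10, c13, c14, c4, c6}.
Common ancestors: {c10, c13, c14, c4, c6}.
Among these, c6 is not an ancestor of any other common ancestor — it is the merge base.

c6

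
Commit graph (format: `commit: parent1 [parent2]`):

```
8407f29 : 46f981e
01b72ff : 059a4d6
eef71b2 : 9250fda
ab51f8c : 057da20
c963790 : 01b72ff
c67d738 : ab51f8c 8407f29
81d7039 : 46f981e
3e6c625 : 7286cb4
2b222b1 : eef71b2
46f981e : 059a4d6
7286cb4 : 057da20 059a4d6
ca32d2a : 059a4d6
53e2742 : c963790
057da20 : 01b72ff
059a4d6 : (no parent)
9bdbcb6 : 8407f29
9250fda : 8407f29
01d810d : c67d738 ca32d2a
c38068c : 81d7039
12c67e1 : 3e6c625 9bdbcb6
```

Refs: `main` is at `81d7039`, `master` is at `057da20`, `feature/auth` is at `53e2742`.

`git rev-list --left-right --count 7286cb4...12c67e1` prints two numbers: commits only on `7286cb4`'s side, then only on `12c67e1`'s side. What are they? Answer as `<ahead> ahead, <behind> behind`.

Reachable from 7286cb4: {01b72ff, 057da20, 059a4d6, 7286cb4}.
Reachable from 12c67e1: {01b72ff, 057da20, 059a4d6, 12c67e1, 3e6c625, 46f981e, 7286cb4, 8407f29, 9bdbcb6}.
Only in 7286cb4's history (ahead): {} — 0.
Only in 12c67e1's history (behind): {12c67e1, 3e6c625, 46f981e, 8407f29, 9bdbcb6} — 5.

0 ahead, 5 behind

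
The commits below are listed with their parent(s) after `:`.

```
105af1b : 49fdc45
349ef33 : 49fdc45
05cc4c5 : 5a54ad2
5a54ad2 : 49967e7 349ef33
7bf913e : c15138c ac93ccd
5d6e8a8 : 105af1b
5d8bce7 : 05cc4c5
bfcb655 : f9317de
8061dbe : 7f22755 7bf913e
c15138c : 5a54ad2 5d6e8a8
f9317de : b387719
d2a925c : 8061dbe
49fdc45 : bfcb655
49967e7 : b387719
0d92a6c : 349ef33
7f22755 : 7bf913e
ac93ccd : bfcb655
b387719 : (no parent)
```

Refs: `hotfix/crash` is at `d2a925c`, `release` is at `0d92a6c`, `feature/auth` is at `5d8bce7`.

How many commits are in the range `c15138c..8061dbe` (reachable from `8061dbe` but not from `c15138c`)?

Reachable from 8061dbe: {105af1b, 349ef33, 49967e7, 49fdc45, 5a54ad2, 5d6e8a8, 7bf913e, 7f22755, 8061dbe, ac93ccd, b387719, bfcb655, c15138c, f9317de}.
Reachable from c15138c: {105af1b, 349ef33, 49967e7, 49fdc45, 5a54ad2, 5d6e8a8, b387719, bfcb655, c15138c, f9317de}.
In 8061dbe's history but not c15138c's: {7bf913e, 7f22755, 8061dbe, ac93ccd} — 4 commits.

4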